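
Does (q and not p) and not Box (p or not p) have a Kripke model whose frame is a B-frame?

1. (q and not p) and not Box (p or not p), w0
2. q and not p, w0
3. not Box (p or not p), w0
4. q, w0
5. not p, w0
6. not (p or not p), w1
7. not p, w1
8. p, w1
Accessibility: w0Rw0, w0Rw1, w1Rw0, w1Rw1
Branch closes: p and not p both at w1.
Every branch closes; the branch above is one of them.

Unsatisfiable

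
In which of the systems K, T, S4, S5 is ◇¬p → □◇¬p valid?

S5-tableau for the negation ¬(◇¬p → □◇¬p):
1. ¬(◇¬p → □◇¬p), 0
2. ◇¬p, 0
3. ¬□◇¬p, 0
4. ¬p, 1
5. ¬◇¬p, 2
6. p, 0
7. p, 1
Accessibility: 0R0, 0R1, 0R2, 1R0, 1R1, 1R2, 2R0, 2R1, 2R2
Branch closes: p and ¬p both at 1.
Every branch closes (one shown): valid in S5.
S4-tableau for the negation ¬(◇¬p → □◇¬p):
1. ¬(◇¬p → □◇¬p), 0
2. ◇¬p, 0
3. ¬□◇¬p, 0
4. ¬p, 1
5. ¬◇¬p, 2
6. p, 2
Accessibility: 0R0, 0R1, 0R2, 1R1, 2R2
Complete open branch: countermodel on an S4-frame, so not valid in S4, nor in K, T (the same frame is also a K-frame and a T-frame).

S5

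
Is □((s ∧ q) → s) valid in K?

Tableau for the negation ¬□((s ∧ q) → s):
1. ¬□((s ∧ q) → s), w0
2. ¬((s ∧ q) → s), w1
3. s ∧ q, w1
4. ¬s, w1
5. s, w1
6. q, w1
Accessibility: w0Rw1
Branch closes: s and ¬s both at w1.
All branches of the negation close; one closing branch shown above.

Yes, valid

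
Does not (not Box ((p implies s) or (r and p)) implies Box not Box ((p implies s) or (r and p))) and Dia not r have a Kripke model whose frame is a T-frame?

1. not (not Box ((p implies s) or (r and p)) implies Box not Box ((p implies s) or (r and p))) and Dia not r, u
2. not (not Box ((p implies s) or (r and p)) implies Box not Box ((p implies s) or (r and p))), u   [and-rule on 1]
3. Dia not r, u   [and-rule on 1]
4. not Box ((p implies s) or (r and p)), u   [neg-implies-rule on 2]
5. not Box not Box ((p implies s) or (r and p)), u   [neg-implies-rule on 2]
6. not r, v   [Dia-rule on 3: fresh world v, uRv]
7. not ((p implies s) or (r and p)), w   [neg-Box-rule on 4: fresh world w, uRw]
8. not (p implies s), w   [neg-or-rule on 7]
9. not (r and p), w   [neg-or-rule on 7]
10. p, w   [neg-implies-rule on 8]
11. not s, w   [neg-implies-rule on 8]
12. not r, w   [neg-and-rule on 9 (branches; this branch)]
13. Box ((p implies s) or (r and p)), x   [neg-Box-rule on 5: fresh world x, uRx]
14. (p implies s) or (r and p), x   [Box-rule on 13 via xRx]
15. r and p, x   [or-rule on 14 (branches; this branch)]
16. r, x   [and-rule on 15]
17. p, x   [and-rule on 15]
Accessibility: uRu, uRv, uRw, uRx, vRv, wRw, xRx

Yes, satisfiable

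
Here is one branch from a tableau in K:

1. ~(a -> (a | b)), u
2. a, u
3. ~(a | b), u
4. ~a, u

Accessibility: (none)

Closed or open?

Closed

Both a and ~a appear at u.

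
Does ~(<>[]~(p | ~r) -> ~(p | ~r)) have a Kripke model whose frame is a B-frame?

Unsatisfiable (every branch closes)

1. ~(<>[]~(p | ~r) -> ~(p | ~r)), w0
2. <>[]~(p | ~r), w0   [~->-rule on 1]
3. p | ~r, w0   [~->-rule on 1]
4. ~r, w0   [|-rule on 3 (branches; this branch)]
5. []~(p | ~r), w1   [<>-rule on 2: fresh world w1, w0Rw1]
6. ~(p | ~r), w0   [[]-rule on 5 via w1Rw0]
7. ~p, w0   [~|-rule on 6]
8. r, w0   [~|-rule on 6]
Accessibility: w0Rw0, w0Rw1, w1Rw0, w1Rw1
Branch closes: r and ~r both at w0.
All branches of the tableau close; one closing branch shown above.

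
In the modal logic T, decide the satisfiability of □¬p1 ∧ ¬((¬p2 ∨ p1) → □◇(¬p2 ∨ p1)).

Satisfiable

1. □¬p1 ∧ ¬((¬p2 ∨ p1) → □◇(¬p2 ∨ p1)), w0
2. □¬p1, w0
3. ¬((¬p2 ∨ p1) → □◇(¬p2 ∨ p1)), w0
4. ¬p2 ∨ p1, w0
5. ¬□◇(¬p2 ∨ p1), w0
6. ¬p1, w0
7. ¬p2, w0
8. ¬◇(¬p2 ∨ p1), w1
9. ¬p1, w1
10. ¬(¬p2 ∨ p1), w1
11. p2, w1
Accessibility: w0Rw0, w0Rw1, w1Rw1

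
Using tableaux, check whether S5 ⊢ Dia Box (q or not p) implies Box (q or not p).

Yes, valid

Tableau for the negation not (Dia Box (q or not p) implies Box (q or not p)):
1. not (Dia Box (q or not p) implies Box (q or not p)), 0
2. Dia Box (q or not p), 0   [neg-implies-rule on 1]
3. not Box (q or not p), 0   [neg-implies-rule on 1]
4. Box (q or not p), 1   [Dia-rule on 2: fresh world 1, 0R1]
5. q or not p, 0   [Box-rule on 4 via 1R0]
6. q or not p, 1   [Box-rule on 4 via 1R1]
7. not p, 0   [or-rule on 5 (branches; this branch)]
8. not p, 1   [or-rule on 6 (branches; this branch)]
9. not (q or not p), 2   [neg-Box-rule on 3: fresh world 2, 0R2]
10. not q, 2   [neg-or-rule on 9]
11. p, 2   [neg-or-rule on 9]
12. q or not p, 2   [Box-rule on 4 via 1R2]
13. not p, 2   [or-rule on 12 (branches; this branch)]
Accessibility: 0R0, 0R1, 0R2, 1R0, 1R1, 1R2, 2R0, 2R1, 2R2
Branch closes: p and not p both at 2.
All branches of the negation close; one closing branch shown above.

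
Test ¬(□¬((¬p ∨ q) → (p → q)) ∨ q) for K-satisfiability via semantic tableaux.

Satisfiable (open branch found)

1. ¬(□¬((¬p ∨ q) → (p → q)) ∨ q), u
2. ¬□¬((¬p ∨ q) → (p → q)), u   [¬∨-rule on 1]
3. ¬q, u   [¬∨-rule on 1]
4. (¬p ∨ q) → (p → q), v   [¬□-rule on 2: fresh world v, uRv]
5. p → q, v   [→-rule on 4 (branches; this branch)]
6. q, v   [→-rule on 5 (branches; this branch)]
Accessibility: uRv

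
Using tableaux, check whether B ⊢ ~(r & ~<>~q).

Tableau for the negation r & ~<>~q:
1. r & ~<>~q, w0
2. r, w0   [&-rule on 1]
3. ~<>~q, w0   [&-rule on 1]
4. q, w0   [~<>-rule on 3 via w0Rw0]
Accessibility: w0Rw0
The negation has an open branch (countermodel exists).

Not valid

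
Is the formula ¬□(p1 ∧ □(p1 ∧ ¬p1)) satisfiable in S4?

Satisfiable

1. ¬□(p1 ∧ □(p1 ∧ ¬p1)), w0
2. ¬(p1 ∧ □(p1 ∧ ¬p1)), w1
3. ¬□(p1 ∧ ¬p1), w1
4. ¬(p1 ∧ ¬p1), w2
5. p1, w2
Accessibility: w0Rw0, w0Rw1, w0Rw2, w1Rw1, w1Rw2, w2Rw2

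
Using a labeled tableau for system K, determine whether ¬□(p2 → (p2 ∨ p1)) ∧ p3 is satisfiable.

Unsatisfiable

1. ¬□(p2 → (p2 ∨ p1)) ∧ p3, u
2. ¬□(p2 → (p2 ∨ p1)), u
3. p3, u
4. ¬(p2 → (p2 ∨ p1)), v
5. p2, v
6. ¬(p2 ∨ p1), v
7. ¬p2, v
8. ¬p1, v
Accessibility: uRv
Branch closes: p2 and ¬p2 both at v.
Every branch closes; the branch above is one of them.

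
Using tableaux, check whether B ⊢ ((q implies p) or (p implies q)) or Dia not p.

Tableau for the negation not (((q implies p) or (p implies q)) or Dia not p):
1. not (((q implies p) or (p implies q)) or Dia not p), w0
2. not ((q implies p) or (p implies q)), w0
3. not Dia not p, w0
4. not (q implies p), w0
5. not (p implies q), w0
6. q, w0
7. not p, w0
8. p, w0
9. not q, w0
Accessibility: w0Rw0
Branch closes: p and not p both at w0.
All branches of the negation close; one closing branch shown above.

Valid in B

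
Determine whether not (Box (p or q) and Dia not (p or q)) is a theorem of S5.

Tableau for the negation Box (p or q) and Dia not (p or q):
1. Box (p or q) and Dia not (p or q), u
2. Box (p or q), u
3. Dia not (p or q), u
4. p or q, u
5. q, u
6. not (p or q), v
7. not p, v
8. not q, v
9. p or q, v
10. q, v
Accessibility: uRu, uRv, vRu, vRv
Branch closes: q and not q both at v.
All branches of the negation close; one closing branch shown above.

Valid in S5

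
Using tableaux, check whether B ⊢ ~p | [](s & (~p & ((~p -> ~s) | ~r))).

No, not valid

Tableau for the negation ~(~p | [](s & (~p & ((~p -> ~s) | ~r)))):
1. ~(~p | [](s & (~p & ((~p -> ~s) | ~r)))), u
2. p, u
3. ~[](s & (~p & ((~p -> ~s) | ~r))), u
4. ~(s & (~p & ((~p -> ~s) | ~r))), v
5. ~(~p & ((~p -> ~s) | ~r)), v
6. ~((~p -> ~s) | ~r), v
7. ~(~p -> ~s), v
8. r, v
9. ~p, v
10. s, v
Accessibility: uRu, uRv, vRu, vRv
The negation has an open branch (countermodel exists).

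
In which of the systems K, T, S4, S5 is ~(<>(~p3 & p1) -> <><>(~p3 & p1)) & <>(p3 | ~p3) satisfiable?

K-tableau for the formula:
1. ~(<>(~p3 & p1) -> <><>(~p3 & p1)) & <>(p3 | ~p3), w0
2. ~(<>(~p3 & p1) -> <><>(~p3 & p1)), w0
3. <>(p3 | ~p3), w0
4. <>(~p3 & p1), w0
5. ~<><>(~p3 & p1), w0
6. p3 | ~p3, w1
7. ~<>(~p3 & p1), w1
8. ~p3, w1
9. ~p3 & p1, w2
10. ~p3, w2
11. p1, w2
12. ~<>(~p3 & p1), w2
Accessibility: w0Rw1, w0Rw2
Complete open branch: satisfiable in K.
T-tableau for the formula:
1. ~(<>(~p3 & p1) -> <><>(~p3 & p1)) & <>(p3 | ~p3), w0
2. ~(<>(~p3 & p1) -> <><>(~p3 & p1)), w0
3. <>(p3 | ~p3), w0
4. <>(~p3 & p1), w0
5. ~<><>(~p3 & p1), w0
6. ~<>(~p3 & p1), w0
7. ~(~p3 & p1), w0
8. ~p1, w0
9. p3 | ~p3, w1
10. ~<>(~p3 & p1), w1
11. ~(~p3 & p1), w1
12. ~p3, w1
13. ~p1, w1
14. ~p3 & p1, w2
15. ~p3, w2
16. p1, w2
17. ~<>(~p3 & p1), w2
18. ~(~p3 & p1), w2
19. ~p1, w2
Accessibility: w0Rw0, w0Rw1, w0Rw2, w1Rw1, w2Rw2
Branch closes: p1 and ~p1 both at w2.
Every branch closes (one shown): unsatisfiable in T, hence also in S4, S5 (every S4/S5-frame is a T-frame).

K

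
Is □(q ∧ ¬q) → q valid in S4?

Yes, valid

Tableau for the negation ¬(□(q ∧ ¬q) → q):
1. ¬(□(q ∧ ¬q) → q), u
2. □(q ∧ ¬q), u
3. ¬q, u
4. q ∧ ¬q, u
5. q, u
Accessibility: uRu
Branch closes: q and ¬q both at u.
Every branch of the negation's tableau closes; the branch above is one of them.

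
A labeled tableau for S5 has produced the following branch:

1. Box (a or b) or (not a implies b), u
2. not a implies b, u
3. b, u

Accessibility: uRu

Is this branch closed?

Open

No atom appears with both signs at the same world.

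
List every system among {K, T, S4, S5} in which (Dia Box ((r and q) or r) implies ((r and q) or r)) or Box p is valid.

S5

S5-tableau for the negation not ((Dia Box ((r and q) or r) implies ((r and q) or r)) or Box p):
1. not ((Dia Box ((r and q) or r) implies ((r and q) or r)) or Box p), u
2. not (Dia Box ((r and q) or r) implies ((r and q) or r)), u   [neg-or-rule on 1]
3. not Box p, u   [neg-or-rule on 1]
4. Dia Box ((r and q) or r), u   [neg-implies-rule on 2]
5. not ((r and q) or r), u   [neg-implies-rule on 2]
6. not (r and q), u   [neg-or-rule on 5]
7. not r, u   [neg-or-rule on 5]
8. not q, u   [neg-and-rule on 6 (branches; this branch)]
9. not p, v   [neg-Box-rule on 3: fresh world v, uRv]
10. Box ((r and q) or r), w   [Dia-rule on 4: fresh world w, uRw]
11. (r and q) or r, u   [Box-rule on 10 via wRu]
12. (r and q) or r, v   [Box-rule on 10 via wRv]
13. (r and q) or r, w   [Box-rule on 10 via wRw]
14. r and q, u   [or-rule on 11 (branches; this branch)]
15. r, u   [and-rule on 14]
16. q, u   [and-rule on 14]
Accessibility: uRu, uRv, uRw, vRu, vRv, vRw, wRu, wRv, wRw
Branch closes: r and not r both at u.
Every branch closes (one shown): valid in S5.
S4-tableau for the negation not ((Dia Box ((r and q) or r) implies ((r and q) or r)) or Box p):
1. not ((Dia Box ((r and q) or r) implies ((r and q) or r)) or Box p), u
2. not (Dia Box ((r and q) or r) implies ((r and q) or r)), u   [neg-or-rule on 1]
3. not Box p, u   [neg-or-rule on 1]
4. Dia Box ((r and q) or r), u   [neg-implies-rule on 2]
5. not ((r and q) or r), u   [neg-implies-rule on 2]
6. not (r and q), u   [neg-or-rule on 5]
7. not r, u   [neg-or-rule on 5]
8. not q, u   [neg-and-rule on 6 (branches; this branch)]
9. not p, v   [neg-Box-rule on 3: fresh world v, uRv]
10. Box ((r and q) or r), w   [Dia-rule on 4: fresh world w, uRw]
11. (r and q) or r, w   [Box-rule on 10 via wRw]
12. r, w   [or-rule on 11 (branches; this branch)]
Accessibility: uRu, uRv, uRw, vRv, wRw
Complete open branch: countermodel on an S4-frame, so not valid in S4, nor in K, T (the same frame is also a K-frame and a T-frame).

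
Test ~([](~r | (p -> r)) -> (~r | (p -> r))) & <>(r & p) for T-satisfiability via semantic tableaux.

No, unsatisfiable

1. ~([](~r | (p -> r)) -> (~r | (p -> r))) & <>(r & p), w0
2. ~([](~r | (p -> r)) -> (~r | (p -> r))), w0   [&-rule on 1]
3. <>(r & p), w0   [&-rule on 1]
4. [](~r | (p -> r)), w0   [~->-rule on 2]
5. ~(~r | (p -> r)), w0   [~->-rule on 2]
6. r, w0   [~|-rule on 5]
7. ~(p -> r), w0   [~|-rule on 5]
8. p, w0   [~->-rule on 7]
9. ~r, w0   [~->-rule on 7]
Accessibility: w0Rw0
Branch closes: r and ~r both at w0.
All branches of the tableau close; one closing branch shown above.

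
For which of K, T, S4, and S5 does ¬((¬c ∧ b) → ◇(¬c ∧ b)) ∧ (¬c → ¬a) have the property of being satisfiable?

T-tableau for the formula:
1. ¬((¬c ∧ b) → ◇(¬c ∧ b)) ∧ (¬c → ¬a), w0
2. ¬((¬c ∧ b) → ◇(¬c ∧ b)), w0
3. ¬c → ¬a, w0
4. ¬c ∧ b, w0
5. ¬◇(¬c ∧ b), w0
6. ¬c, w0
7. b, w0
8. ¬(¬c ∧ b), w0
9. ¬a, w0
10. ¬b, w0
Accessibility: w0Rw0
Branch closes: b and ¬b both at w0.
Every branch closes (one shown): unsatisfiable in T, hence also in S4, S5 (every S4/S5-frame is a T-frame).
K-tableau for the formula:
1. ¬((¬c ∧ b) → ◇(¬c ∧ b)) ∧ (¬c → ¬a), w0
2. ¬((¬c ∧ b) → ◇(¬c ∧ b)), w0
3. ¬c → ¬a, w0
4. ¬c ∧ b, w0
5. ¬◇(¬c ∧ b), w0
6. ¬c, w0
7. b, w0
8. ¬a, w0
Complete open branch: satisfiable in K.

K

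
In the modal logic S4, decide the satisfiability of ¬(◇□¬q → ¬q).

Yes, satisfiable

1. ¬(◇□¬q → ¬q), w0
2. ◇□¬q, w0
3. q, w0
4. □¬q, w1
5. ¬q, w1
Accessibility: w0Rw0, w0Rw1, w1Rw1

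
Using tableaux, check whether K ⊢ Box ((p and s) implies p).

Valid

Tableau for the negation not Box ((p and s) implies p):
1. not Box ((p and s) implies p), w0
2. not ((p and s) implies p), w1
3. p and s, w1
4. not p, w1
5. p, w1
6. s, w1
Accessibility: w0Rw1
Branch closes: p and not p both at w1.
Every branch of the negation's tableau closes; the branch above is one of them.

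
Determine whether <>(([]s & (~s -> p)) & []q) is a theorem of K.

Tableau for the negation ~<>(([]s & (~s -> p)) & []q):
1. ~<>(([]s & (~s -> p)) & []q), w0
The negation has an open branch (countermodel exists).

Invalid (countermodel exists)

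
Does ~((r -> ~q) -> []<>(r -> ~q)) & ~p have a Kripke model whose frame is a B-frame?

No, unsatisfiable

1. ~((r -> ~q) -> []<>(r -> ~q)) & ~p, w0
2. ~((r -> ~q) -> []<>(r -> ~q)), w0
3. ~p, w0
4. r -> ~q, w0
5. ~[]<>(r -> ~q), w0
6. ~q, w0
7. ~<>(r -> ~q), w1
8. ~(r -> ~q), w0
9. r, w0
10. q, w0
Accessibility: w0Rw0, w0Rw1, w1Rw0, w1Rw1
Branch closes: q and ~q both at w0.
All branches of the tableau close; one closing branch shown above.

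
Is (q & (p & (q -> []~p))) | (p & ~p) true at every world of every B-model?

Invalid (countermodel exists)

Tableau for the negation ~((q & (p & (q -> []~p))) | (p & ~p)):
1. ~((q & (p & (q -> []~p))) | (p & ~p)), 0
2. ~(q & (p & (q -> []~p))), 0
3. ~(p & ~p), 0
4. ~(p & (q -> []~p)), 0
5. p, 0
6. ~(q -> []~p), 0
7. q, 0
8. ~[]~p, 0
9. p, 1
Accessibility: 0R0, 0R1, 1R0, 1R1
The negation has an open branch (countermodel exists).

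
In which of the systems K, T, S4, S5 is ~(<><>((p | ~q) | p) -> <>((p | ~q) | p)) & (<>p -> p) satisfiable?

K, T

T-tableau for the formula:
1. ~(<><>((p | ~q) | p) -> <>((p | ~q) | p)) & (<>p -> p), w0
2. ~(<><>((p | ~q) | p) -> <>((p | ~q) | p)), w0
3. <>p -> p, w0
4. <><>((p | ~q) | p), w0
5. ~<>((p | ~q) | p), w0
6. ~((p | ~q) | p), w0
7. ~(p | ~q), w0
8. ~p, w0
9. q, w0
10. ~<>p, w0
11. <>((p | ~q) | p), w1
12. ~((p | ~q) | p), w1
13. ~(p | ~q), w1
14. ~p, w1
15. q, w1
16. (p | ~q) | p, w2
17. p, w2
Accessibility: w0Rw0, w0Rw1, w1Rw1, w1Rw2, w2Rw2
Complete open branch: satisfiable in T, hence also in K (this T-model is also a K-model).
S4-tableau for the formula:
1. ~(<><>((p | ~q) | p) -> <>((p | ~q) | p)) & (<>p -> p), w0
2. ~(<><>((p | ~q) | p) -> <>((p | ~q) | p)), w0
3. <>p -> p, w0
4. <><>((p | ~q) | p), w0
5. ~<>((p | ~q) | p), w0
6. ~((p | ~q) | p), w0
7. ~(p | ~q), w0
8. ~p, w0
9. q, w0
10. ~<>p, w0
11. <>((p | ~q) | p), w1
12. ~((p | ~q) | p), w1
13. ~(p | ~q), w1
14. ~p, w1
15. q, w1
16. (p | ~q) | p, w2
17. ~((p | ~q) | p), w2
18. ~(p | ~q), w2
19. ~p, w2
20. q, w2
21. p | ~q, w2
22. ~q, w2
Accessibility: w0Rw0, w0Rw1, w0Rw2, w1Rw1, w1Rw2, w2Rw2
Branch closes: q and ~q both at w2.
Every branch closes (one shown): unsatisfiable in S4, hence also in S5 (every S5-frame is an S4-frame).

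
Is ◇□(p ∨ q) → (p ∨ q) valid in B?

Tableau for the negation ¬(◇□(p ∨ q) → (p ∨ q)):
1. ¬(◇□(p ∨ q) → (p ∨ q)), 0
2. ◇□(p ∨ q), 0
3. ¬(p ∨ q), 0
4. ¬p, 0
5. ¬q, 0
6. □(p ∨ q), 1
7. p ∨ q, 0
8. p ∨ q, 1
9. q, 0
Accessibility: 0R0, 0R1, 1R0, 1R1
Branch closes: q and ¬q both at 0.
All branches of the negation close; one closing branch shown above.

Valid in B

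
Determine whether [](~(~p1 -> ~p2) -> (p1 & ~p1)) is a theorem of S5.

Tableau for the negation ~[](~(~p1 -> ~p2) -> (p1 & ~p1)):
1. ~[](~(~p1 -> ~p2) -> (p1 & ~p1)), w0
2. ~(~(~p1 -> ~p2) -> (p1 & ~p1)), w1
3. ~(~p1 -> ~p2), w1
4. ~(p1 & ~p1), w1
5. ~p1, w1
6. p2, w1
Accessibility: w0Rw0, w0Rw1, w1Rw0, w1Rw1
The negation has an open branch (countermodel exists).

Not valid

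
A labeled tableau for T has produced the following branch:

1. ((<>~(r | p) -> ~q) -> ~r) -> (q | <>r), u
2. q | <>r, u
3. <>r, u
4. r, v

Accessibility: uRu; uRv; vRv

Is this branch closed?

Open

There is no literal clash: for every atom and world, at most one sign appears.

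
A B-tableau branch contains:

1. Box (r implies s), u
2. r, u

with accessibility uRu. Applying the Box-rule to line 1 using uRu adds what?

r implies s, u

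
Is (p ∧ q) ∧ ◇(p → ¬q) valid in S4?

Not valid

Tableau for the negation ¬((p ∧ q) ∧ ◇(p → ¬q)):
1. ¬((p ∧ q) ∧ ◇(p → ¬q)), u
2. ¬◇(p → ¬q), u   [¬∧-rule on 1 (branches; this branch)]
3. ¬(p → ¬q), u   [¬◇-rule on 2 via uRu]
4. p, u   [¬→-rule on 3]
5. q, u   [¬→-rule on 3]
Accessibility: uRu
The negation has an open branch (countermodel exists).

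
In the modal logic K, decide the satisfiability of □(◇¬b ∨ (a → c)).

1. □(◇¬b ∨ (a → c)), w0

Satisfiable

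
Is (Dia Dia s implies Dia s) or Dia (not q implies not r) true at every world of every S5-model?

Valid in S5

Tableau for the negation not ((Dia Dia s implies Dia s) or Dia (not q implies not r)):
1. not ((Dia Dia s implies Dia s) or Dia (not q implies not r)), 0
2. not (Dia Dia s implies Dia s), 0
3. not Dia (not q implies not r), 0
4. Dia Dia s, 0
5. not Dia s, 0
6. not (not q implies not r), 0
7. not q, 0
8. r, 0
9. not s, 0
10. Dia s, 1
11. not (not q implies not r), 1
12. not q, 1
13. r, 1
14. not s, 1
15. s, 2
16. not (not q implies not r), 2
17. not q, 2
18. r, 2
19. not s, 2
Accessibility: 0R0, 0R1, 0R2, 1R0, 1R1, 1R2, 2R0, 2R1, 2R2
Branch closes: s and not s both at 2.
Every branch of the negation's tableau closes; the branch above is one of them.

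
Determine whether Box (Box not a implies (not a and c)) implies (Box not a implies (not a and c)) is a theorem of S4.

Valid

Tableau for the negation not (Box (Box not a implies (not a and c)) implies (Box not a implies (not a and c))):
1. not (Box (Box not a implies (not a and c)) implies (Box not a implies (not a and c))), w0
2. Box (Box not a implies (not a and c)), w0   [neg-implies-rule on 1]
3. not (Box not a implies (not a and c)), w0   [neg-implies-rule on 1]
4. Box not a, w0   [neg-implies-rule on 3]
5. not (not a and c), w0   [neg-implies-rule on 3]
6. Box not a implies (not a and c), w0   [Box-rule on 2 via w0Rw0]
7. not a, w0   [Box-rule on 4 via w0Rw0]
8. not c, w0   [neg-and-rule on 5 (branches; this branch)]
9. not Box not a, w0   [implies-rule on 6 (branches; this branch)]
10. a, w1   [neg-Box-rule on 9: fresh world w1, w0Rw1]
11. Box not a implies (not a and c), w1   [Box-rule on 2 via w0Rw1]
12. not a, w1   [Box-rule on 4 via w0Rw1]
Accessibility: w0Rw0, w0Rw1, w1Rw1
Branch closes: a and not a both at w1.
Every branch of the negation's tableau closes; the branch above is one of them.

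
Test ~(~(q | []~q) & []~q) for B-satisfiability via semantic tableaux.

Satisfiable (open branch found)

1. ~(~(q | []~q) & []~q), 0
2. ~[]~q, 0
3. q, 1
Accessibility: 0R0, 0R1, 1R0, 1R1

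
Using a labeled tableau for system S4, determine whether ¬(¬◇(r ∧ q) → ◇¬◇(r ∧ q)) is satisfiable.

Unsatisfiable (every branch closes)

1. ¬(¬◇(r ∧ q) → ◇¬◇(r ∧ q)), w0
2. ¬◇(r ∧ q), w0
3. ¬◇¬◇(r ∧ q), w0
4. ¬(r ∧ q), w0
5. ◇(r ∧ q), w0
6. ¬q, w0
7. r ∧ q, w1
8. r, w1
9. q, w1
10. ¬(r ∧ q), w1
11. ◇(r ∧ q), w1
12. ¬q, w1
Accessibility: w0Rw0, w0Rw1, w1Rw1
Branch closes: q and ¬q both at w1.
All branches of the tableau close; one closing branch shown above.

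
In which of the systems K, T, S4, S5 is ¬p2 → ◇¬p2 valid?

T, S4, S5

K-tableau for the negation ¬(¬p2 → ◇¬p2):
1. ¬(¬p2 → ◇¬p2), w0
2. ¬p2, w0
3. ¬◇¬p2, w0
Complete open branch: countermodel on a K-frame, so not valid in K.
T-tableau for the negation ¬(¬p2 → ◇¬p2):
1. ¬(¬p2 → ◇¬p2), w0
2. ¬p2, w0
3. ¬◇¬p2, w0
4. p2, w0
Accessibility: w0Rw0
Branch closes: p2 and ¬p2 both at w0.
Every branch closes (one shown): valid in T, hence also in S4, S5 (every theorem of T is a theorem of S4 and S5).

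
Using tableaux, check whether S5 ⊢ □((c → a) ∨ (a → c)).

Tableau for the negation ¬□((c → a) ∨ (a → c)):
1. ¬□((c → a) ∨ (a → c)), u
2. ¬((c → a) ∨ (a → c)), v   [¬□-rule on 1: fresh world v, uRv]
3. ¬(c → a), v   [¬∨-rule on 2]
4. ¬(a → c), v   [¬∨-rule on 2]
5. c, v   [¬→-rule on 3]
6. ¬a, v   [¬→-rule on 3]
7. a, v   [¬→-rule on 4]
8. ¬c, v   [¬→-rule on 4]
Accessibility: uRu, uRv, vRu, vRv
Branch closes: a and ¬a both at v.
Every branch of the negation's tableau closes; the branch above is one of them.

Valid in S5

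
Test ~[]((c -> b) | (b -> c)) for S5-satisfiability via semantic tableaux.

Unsatisfiable

1. ~[]((c -> b) | (b -> c)), w0
2. ~((c -> b) | (b -> c)), w1
3. ~(c -> b), w1
4. ~(b -> c), w1
5. c, w1
6. ~b, w1
7. b, w1
8. ~c, w1
Accessibility: w0Rw0, w0Rw1, w1Rw0, w1Rw1
Branch closes: b and ~b both at w1.
Every branch closes; the branch above is one of them.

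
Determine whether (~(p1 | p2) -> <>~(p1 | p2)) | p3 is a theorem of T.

Tableau for the negation ~((~(p1 | p2) -> <>~(p1 | p2)) | p3):
1. ~((~(p1 | p2) -> <>~(p1 | p2)) | p3), 0
2. ~(~(p1 | p2) -> <>~(p1 | p2)), 0
3. ~p3, 0
4. ~(p1 | p2), 0
5. ~<>~(p1 | p2), 0
6. ~p1, 0
7. ~p2, 0
8. p1 | p2, 0
9. p2, 0
Accessibility: 0R0
Branch closes: p2 and ~p2 both at 0.
All branches of the negation close; one closing branch shown above.

Valid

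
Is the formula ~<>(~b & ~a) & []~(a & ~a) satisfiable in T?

1. ~<>(~b & ~a) & []~(a & ~a), 0
2. ~<>(~b & ~a), 0   [&-rule on 1]
3. []~(a & ~a), 0   [&-rule on 1]
4. ~(~b & ~a), 0   [~<>-rule on 2 via 0R0]
5. ~(a & ~a), 0   [[]-rule on 3 via 0R0]
6. a, 0   [~&-rule on 4 (branches; this branch)]
Accessibility: 0R0

Satisfiable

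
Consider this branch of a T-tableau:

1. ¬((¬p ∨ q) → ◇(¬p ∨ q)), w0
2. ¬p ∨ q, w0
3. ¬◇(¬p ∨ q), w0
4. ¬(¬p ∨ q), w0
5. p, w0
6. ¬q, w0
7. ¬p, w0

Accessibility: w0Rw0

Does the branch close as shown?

Both p and ¬p appear at w0.

Yes, closed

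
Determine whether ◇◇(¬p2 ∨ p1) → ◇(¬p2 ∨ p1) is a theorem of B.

Tableau for the negation ¬(◇◇(¬p2 ∨ p1) → ◇(¬p2 ∨ p1)):
1. ¬(◇◇(¬p2 ∨ p1) → ◇(¬p2 ∨ p1)), w0
2. ◇◇(¬p2 ∨ p1), w0
3. ¬◇(¬p2 ∨ p1), w0
4. ¬(¬p2 ∨ p1), w0
5. p2, w0
6. ¬p1, w0
7. ◇(¬p2 ∨ p1), w1
8. ¬(¬p2 ∨ p1), w1
9. p2, w1
10. ¬p1, w1
11. ¬p2 ∨ p1, w2
12. p1, w2
Accessibility: w0Rw0, w0Rw1, w1Rw0, w1Rw1, w1Rw2, w2Rw1, w2Rw2
The negation has an open branch (countermodel exists).

Not valid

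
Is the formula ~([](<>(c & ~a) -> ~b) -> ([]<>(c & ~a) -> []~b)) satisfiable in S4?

1. ~([](<>(c & ~a) -> ~b) -> ([]<>(c & ~a) -> []~b)), 0
2. [](<>(c & ~a) -> ~b), 0   [~->-rule on 1]
3. ~([]<>(c & ~a) -> []~b), 0   [~->-rule on 1]
4. []<>(c & ~a), 0   [~->-rule on 3]
5. ~[]~b, 0   [~->-rule on 3]
6. <>(c & ~a) -> ~b, 0   [[]-rule on 2 via 0R0]
7. <>(c & ~a), 0   [[]-rule on 4 via 0R0]
8. ~b, 0   [->-rule on 6 (branches; this branch)]
9. b, 1   [~[]-rule on 5: fresh world 1, 0R1]
10. <>(c & ~a) -> ~b, 1   [[]-rule on 2 via 0R1]
11. <>(c & ~a), 1   [[]-rule on 4 via 0R1]
12. ~<>(c & ~a), 1   [->-rule on 10 (branches; this branch)]
13. ~(c & ~a), 1   [~<>-rule on 12 via 1R1]
14. a, 1   [~&-rule on 13 (branches; this branch)]
15. c & ~a, 2   [<>-rule on 7: fresh world 2, 0R2]
16. c, 2   [&-rule on 15]
17. ~a, 2   [&-rule on 15]
18. <>(c & ~a) -> ~b, 2   [[]-rule on 2 via 0R2]
19. <>(c & ~a), 2   [[]-rule on 4 via 0R2]
20. ~b, 2   [->-rule on 18 (branches; this branch)]
21. c & ~a, 3   [<>-rule on 11: fresh world 3, 1R3]
22. c, 3   [&-rule on 21]
23. ~a, 3   [&-rule on 21]
24. <>(c & ~a) -> ~b, 3   [[]-rule on 2 via 0R3]
25. <>(c & ~a), 3   [[]-rule on 4 via 0R3]
26. ~(c & ~a), 3   [~<>-rule on 12 via 1R3]
27. ~b, 3   [->-rule on 24 (branches; this branch)]
28. a, 3   [~&-rule on 26 (branches; this branch)]
Accessibility: 0R0, 0R1, 0R2, 0R3, 1R1, 1R3, 2R2, 3R3
Branch closes: a and ~a both at 3.
Every branch closes; the branch above is one of them.

Unsatisfiable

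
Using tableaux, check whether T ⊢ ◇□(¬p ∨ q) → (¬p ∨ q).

Tableau for the negation ¬(◇□(¬p ∨ q) → (¬p ∨ q)):
1. ¬(◇□(¬p ∨ q) → (¬p ∨ q)), u
2. ◇□(¬p ∨ q), u   [¬→-rule on 1]
3. ¬(¬p ∨ q), u   [¬→-rule on 1]
4. p, u   [¬∨-rule on 3]
5. ¬q, u   [¬∨-rule on 3]
6. □(¬p ∨ q), v   [◇-rule on 2: fresh world v, uRv]
7. ¬p ∨ q, v   [□-rule on 6 via vRv]
8. q, v   [∨-rule on 7 (branches; this branch)]
Accessibility: uRu, uRv, vRv
The negation has an open branch (countermodel exists).

Not valid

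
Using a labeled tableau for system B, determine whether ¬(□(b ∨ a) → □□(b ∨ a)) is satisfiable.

Yes, satisfiable

1. ¬(□(b ∨ a) → □□(b ∨ a)), u
2. □(b ∨ a), u   [¬→-rule on 1]
3. ¬□□(b ∨ a), u   [¬→-rule on 1]
4. b ∨ a, u   [□-rule on 2 via uRu]
5. a, u   [∨-rule on 4 (branches; this branch)]
6. ¬□(b ∨ a), v   [¬□-rule on 3: fresh world v, uRv]
7. b ∨ a, v   [□-rule on 2 via uRv]
8. a, v   [∨-rule on 7 (branches; this branch)]
9. ¬(b ∨ a), w   [¬□-rule on 6: fresh world w, vRw]
10. ¬b, w   [¬∨-rule on 9]
11. ¬a, w   [¬∨-rule on 9]
Accessibility: uRu, uRv, vRu, vRv, vRw, wRv, wRw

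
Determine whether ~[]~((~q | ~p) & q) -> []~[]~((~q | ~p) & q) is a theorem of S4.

Tableau for the negation ~(~[]~((~q | ~p) & q) -> []~[]~((~q | ~p) & q)):
1. ~(~[]~((~q | ~p) & q) -> []~[]~((~q | ~p) & q)), u
2. ~[]~((~q | ~p) & q), u
3. ~[]~[]~((~q | ~p) & q), u
4. (~q | ~p) & q, v
5. ~q | ~p, v
6. q, v
7. ~p, v
8. []~((~q | ~p) & q), w
9. ~((~q | ~p) & q), w
10. ~q, w
Accessibility: uRu, uRv, uRw, vRv, wRw
The negation has an open branch (countermodel exists).

Invalid (countermodel exists)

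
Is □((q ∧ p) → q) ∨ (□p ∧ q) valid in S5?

Tableau for the negation ¬(□((q ∧ p) → q) ∨ (□p ∧ q)):
1. ¬(□((q ∧ p) → q) ∨ (□p ∧ q)), w0
2. ¬□((q ∧ p) → q), w0   [¬∨-rule on 1]
3. ¬(□p ∧ q), w0   [¬∨-rule on 1]
4. ¬q, w0   [¬∧-rule on 3 (branches; this branch)]
5. ¬((q ∧ p) → q), w1   [¬□-rule on 2: fresh world w1, w0Rw1]
6. q ∧ p, w1   [¬→-rule on 5]
7. ¬q, w1   [¬→-rule on 5]
8. q, w1   [∧-rule on 6]
9. p, w1   [∧-rule on 6]
Accessibility: w0Rw0, w0Rw1, w1Rw0, w1Rw1
Branch closes: q and ¬q both at w1.
All branches of the negation close; one closing branch shown above.

Yes, valid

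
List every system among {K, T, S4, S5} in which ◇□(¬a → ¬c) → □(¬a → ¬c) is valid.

S5

S4-tableau for the negation ¬(◇□(¬a → ¬c) → □(¬a → ¬c)):
1. ¬(◇□(¬a → ¬c) → □(¬a → ¬c)), w0
2. ◇□(¬a → ¬c), w0
3. ¬□(¬a → ¬c), w0
4. □(¬a → ¬c), w1
5. ¬a → ¬c, w1
6. ¬c, w1
7. ¬(¬a → ¬c), w2
8. ¬a, w2
9. c, w2
Accessibility: w0Rw0, w0Rw1, w0Rw2, w1Rw1, w2Rw2
Complete open branch: countermodel on an S4-frame, so not valid in S4, nor in K, T (the same frame is also a K-frame and a T-frame).
S5-tableau for the negation ¬(◇□(¬a → ¬c) → □(¬a → ¬c)):
1. ¬(◇□(¬a → ¬c) → □(¬a → ¬c)), w0
2. ◇□(¬a → ¬c), w0
3. ¬□(¬a → ¬c), w0
4. □(¬a → ¬c), w1
5. ¬a → ¬c, w0
6. ¬a → ¬c, w1
7. ¬c, w0
8. ¬c, w1
9. ¬(¬a → ¬c), w2
10. ¬a, w2
11. c, w2
12. ¬a → ¬c, w2
13. ¬c, w2
Accessibility: w0Rw0, w0Rw1, w0Rw2, w1Rw0, w1Rw1, w1Rw2, w2Rw0, w2Rw1, w2Rw2
Branch closes: c and ¬c both at w2.
Every branch closes (one shown): valid in S5.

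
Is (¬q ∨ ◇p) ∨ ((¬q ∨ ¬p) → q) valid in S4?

Yes, valid

Tableau for the negation ¬((¬q ∨ ◇p) ∨ ((¬q ∨ ¬p) → q)):
1. ¬((¬q ∨ ◇p) ∨ ((¬q ∨ ¬p) → q)), u
2. ¬(¬q ∨ ◇p), u   [¬∨-rule on 1]
3. ¬((¬q ∨ ¬p) → q), u   [¬∨-rule on 1]
4. q, u   [¬∨-rule on 2]
5. ¬◇p, u   [¬∨-rule on 2]
6. ¬q ∨ ¬p, u   [¬→-rule on 3]
7. ¬q, u   [¬→-rule on 3]
Accessibility: uRu
Branch closes: q and ¬q both at u.
Every branch of the negation's tableau closes; the branch above is one of them.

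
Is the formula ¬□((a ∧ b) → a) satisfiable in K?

1. ¬□((a ∧ b) → a), w0
2. ¬((a ∧ b) → a), w1   [¬□-rule on 1: fresh world w1, w0Rw1]
3. a ∧ b, w1   [¬→-rule on 2]
4. ¬a, w1   [¬→-rule on 2]
5. a, w1   [∧-rule on 3]
6. b, w1   [∧-rule on 3]
Accessibility: w0Rw1
Branch closes: a and ¬a both at w1.
Every branch closes; the branch above is one of them.

No, unsatisfiable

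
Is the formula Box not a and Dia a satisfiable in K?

Unsatisfiable

1. Box not a and Dia a, 0
2. Box not a, 0
3. Dia a, 0
4. a, 1
5. not a, 1
Accessibility: 0R1
Branch closes: a and not a both at 1.
(One branch shown.) All branches close.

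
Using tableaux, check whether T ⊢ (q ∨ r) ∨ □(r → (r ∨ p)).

Tableau for the negation ¬((q ∨ r) ∨ □(r → (r ∨ p))):
1. ¬((q ∨ r) ∨ □(r → (r ∨ p))), w0
2. ¬(q ∨ r), w0   [¬∨-rule on 1]
3. ¬□(r → (r ∨ p)), w0   [¬∨-rule on 1]
4. ¬q, w0   [¬∨-rule on 2]
5. ¬r, w0   [¬∨-rule on 2]
6. ¬(r → (r ∨ p)), w1   [¬□-rule on 3: fresh world w1, w0Rw1]
7. r, w1   [¬→-rule on 6]
8. ¬(r ∨ p), w1   [¬→-rule on 6]
9. ¬r, w1   [¬∨-rule on 8]
10. ¬p, w1   [¬∨-rule on 8]
Accessibility: w0Rw0, w0Rw1, w1Rw1
Branch closes: r and ¬r both at w1.
All branches of the negation close; one closing branch shown above.

Valid in T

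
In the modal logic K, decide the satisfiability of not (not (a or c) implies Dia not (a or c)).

1. not (not (a or c) implies Dia not (a or c)), 0
2. not (a or c), 0
3. not Dia not (a or c), 0
4. not a, 0
5. not c, 0

Satisfiable (open branch found)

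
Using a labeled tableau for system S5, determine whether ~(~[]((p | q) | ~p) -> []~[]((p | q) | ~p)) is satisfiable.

No, unsatisfiable

1. ~(~[]((p | q) | ~p) -> []~[]((p | q) | ~p)), u
2. ~[]((p | q) | ~p), u
3. ~[]~[]((p | q) | ~p), u
4. ~((p | q) | ~p), v
5. ~(p | q), v
6. p, v
7. ~p, v
8. ~q, v
Accessibility: uRu, uRv, vRu, vRv
Branch closes: p and ~p both at v.
(One branch shown.) All branches close.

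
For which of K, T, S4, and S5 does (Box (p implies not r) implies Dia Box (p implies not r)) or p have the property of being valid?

K-tableau for the negation not ((Box (p implies not r) implies Dia Box (p implies not r)) or p):
1. not ((Box (p implies not r) implies Dia Box (p implies not r)) or p), u
2. not (Box (p implies not r) implies Dia Box (p implies not r)), u
3. not p, u
4. Box (p implies not r), u
5. not Dia Box (p implies not r), u
Complete open branch: countermodel on a K-frame, so not valid in K.
T-tableau for the negation not ((Box (p implies not r) implies Dia Box (p implies not r)) or p):
1. not ((Box (p implies not r) implies Dia Box (p implies not r)) or p), u
2. not (Box (p implies not r) implies Dia Box (p implies not r)), u
3. not p, u
4. Box (p implies not r), u
5. not Dia Box (p implies not r), u
6. p implies not r, u
7. not Box (p implies not r), u
8. not r, u
9. not (p implies not r), v
10. p, v
11. r, v
12. p implies not r, v
13. not Box (p implies not r), v
14. not r, v
Accessibility: uRu, uRv, vRv
Branch closes: r and not r both at v.
Every branch closes (one shown): valid in T, hence also in S4, S5 (every theorem of T is a theorem of S4 and S5).

T, S4, S5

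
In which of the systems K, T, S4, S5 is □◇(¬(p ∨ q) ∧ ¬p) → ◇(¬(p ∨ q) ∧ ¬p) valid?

T-tableau for the negation ¬(□◇(¬(p ∨ q) ∧ ¬p) → ◇(¬(p ∨ q) ∧ ¬p)):
1. ¬(□◇(¬(p ∨ q) ∧ ¬p) → ◇(¬(p ∨ q) ∧ ¬p)), u
2. □◇(¬(p ∨ q) ∧ ¬p), u   [¬→-rule on 1]
3. ¬◇(¬(p ∨ q) ∧ ¬p), u   [¬→-rule on 1]
4. ◇(¬(p ∨ q) ∧ ¬p), u   [□-rule on 2 via uRu]
5. ¬(¬(p ∨ q) ∧ ¬p), u   [¬◇-rule on 3 via uRu]
6. p ∨ q, u   [¬∧-rule on 5 (branches; this branch)]
7. q, u   [∨-rule on 6 (branches; this branch)]
8. ¬(p ∨ q) ∧ ¬p, v   [◇-rule on 4: fresh world v, uRv]
9. ¬(p ∨ q), v   [∧-rule on 8]
10. ¬p, v   [∧-rule on 8]
11. ¬q, v   [¬∨-rule on 9]
12. ◇(¬(p ∨ q) ∧ ¬p), v   [□-rule on 2 via uRv]
13. ¬(¬(p ∨ q) ∧ ¬p), v   [¬◇-rule on 3 via uRv]
14. p ∨ q, v   [¬∧-rule on 13 (branches; this branch)]
15. q, v   [∨-rule on 14 (branches; this branch)]
Accessibility: uRu, uRv, vRv
Branch closes: q and ¬q both at v.
Every branch closes (one shown): valid in T, hence also in S4, S5 (every theorem of T is a theorem of S4 and S5).
K-tableau for the negation ¬(□◇(¬(p ∨ q) ∧ ¬p) → ◇(¬(p ∨ q) ∧ ¬p)):
1. ¬(□◇(¬(p ∨ q) ∧ ¬p) → ◇(¬(p ∨ q) ∧ ¬p)), u
2. □◇(¬(p ∨ q) ∧ ¬p), u   [¬→-rule on 1]
3. ¬◇(¬(p ∨ q) ∧ ¬p), u   [¬→-rule on 1]
Complete open branch: countermodel on a K-frame, so not valid in K.

T, S4, S5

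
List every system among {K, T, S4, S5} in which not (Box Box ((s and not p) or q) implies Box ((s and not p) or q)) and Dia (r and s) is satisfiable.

K-tableau for the formula:
1. not (Box Box ((s and not p) or q) implies Box ((s and not p) or q)) and Dia (r and s), 0
2. not (Box Box ((s and not p) or q) implies Box ((s and not p) or q)), 0
3. Dia (r and s), 0
4. Box Box ((s and not p) or q), 0
5. not Box ((s and not p) or q), 0
6. r and s, 1
7. r, 1
8. s, 1
9. Box ((s and not p) or q), 1
10. not ((s and not p) or q), 2
11. not (s and not p), 2
12. not q, 2
13. Box ((s and not p) or q), 2
14. p, 2
Accessibility: 0R1, 0R2
Complete open branch: satisfiable in K.
T-tableau for the formula:
1. not (Box Box ((s and not p) or q) implies Box ((s and not p) or q)) and Dia (r and s), 0
2. not (Box Box ((s and not p) or q) implies Box ((s and not p) or q)), 0
3. Dia (r and s), 0
4. Box Box ((s and not p) or q), 0
5. not Box ((s and not p) or q), 0
6. Box ((s and not p) or q), 0
7. (s and not p) or q, 0
8. s and not p, 0
9. s, 0
10. not p, 0
11. r and s, 1
12. r, 1
13. s, 1
14. Box ((s and not p) or q), 1
15. (s and not p) or q, 1
16. s and not p, 1
17. not p, 1
18. not ((s and not p) or q), 2
19. not (s and not p), 2
20. not q, 2
21. Box ((s and not p) or q), 2
22. (s and not p) or q, 2
23. p, 2
24. s and not p, 2
25. s, 2
26. not p, 2
Accessibility: 0R0, 0R1, 0R2, 1R1, 2R2
Branch closes: p and not p both at 2.
Every branch closes (one shown): unsatisfiable in T, hence also in S4, S5 (every S4/S5-frame is a T-frame).

K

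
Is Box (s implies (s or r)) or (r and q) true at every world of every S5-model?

Yes, valid

Tableau for the negation not (Box (s implies (s or r)) or (r and q)):
1. not (Box (s implies (s or r)) or (r and q)), 0
2. not Box (s implies (s or r)), 0
3. not (r and q), 0
4. not q, 0
5. not (s implies (s or r)), 1
6. s, 1
7. not (s or r), 1
8. not s, 1
9. not r, 1
Accessibility: 0R0, 0R1, 1R0, 1R1
Branch closes: s and not s both at 1.
All branches of the negation close; one closing branch shown above.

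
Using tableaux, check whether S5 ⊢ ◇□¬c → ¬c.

Tableau for the negation ¬(◇□¬c → ¬c):
1. ¬(◇□¬c → ¬c), w0
2. ◇□¬c, w0
3. c, w0
4. □¬c, w1
5. ¬c, w0
Accessibility: w0Rw0, w0Rw1, w1Rw0, w1Rw1
Branch closes: c and ¬c both at w0.
Every branch of the negation's tableau closes; the branch above is one of them.

Valid in S5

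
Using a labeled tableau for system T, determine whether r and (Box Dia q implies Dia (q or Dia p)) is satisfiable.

1. r and (Box Dia q implies Dia (q or Dia p)), 0
2. r, 0   [and-rule on 1]
3. Box Dia q implies Dia (q or Dia p), 0   [and-rule on 1]
4. Dia (q or Dia p), 0   [implies-rule on 3 (branches; this branch)]
5. q or Dia p, 1   [Dia-rule on 4: fresh world 1, 0R1]
6. Dia p, 1   [or-rule on 5 (branches; this branch)]
7. p, 2   [Dia-rule on 6: fresh world 2, 1R2]
Accessibility: 0R0, 0R1, 1R1, 1R2, 2R2

Yes, satisfiable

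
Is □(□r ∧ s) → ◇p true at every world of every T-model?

Not valid

Tableau for the negation ¬(□(□r ∧ s) → ◇p):
1. ¬(□(□r ∧ s) → ◇p), w0
2. □(□r ∧ s), w0
3. ¬◇p, w0
4. □r ∧ s, w0
5. □r, w0
6. s, w0
7. ¬p, w0
8. r, w0
Accessibility: w0Rw0
The negation has an open branch (countermodel exists).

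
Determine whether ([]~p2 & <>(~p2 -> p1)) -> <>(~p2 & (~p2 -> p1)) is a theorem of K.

Tableau for the negation ~(([]~p2 & <>(~p2 -> p1)) -> <>(~p2 & (~p2 -> p1))):
1. ~(([]~p2 & <>(~p2 -> p1)) -> <>(~p2 & (~p2 -> p1))), w0
2. []~p2 & <>(~p2 -> p1), w0   [~->-rule on 1]
3. ~<>(~p2 & (~p2 -> p1)), w0   [~->-rule on 1]
4. []~p2, w0   [&-rule on 2]
5. <>(~p2 -> p1), w0   [&-rule on 2]
6. ~p2 -> p1, w1   [<>-rule on 5: fresh world w1, w0Rw1]
7. ~(~p2 & (~p2 -> p1)), w1   [~<>-rule on 3 via w0Rw1]
8. ~p2, w1   [[]-rule on 4 via w0Rw1]
9. p1, w1   [->-rule on 6 (branches; this branch)]
10. ~(~p2 -> p1), w1   [~&-rule on 7 (branches; this branch)]
11. ~p1, w1   [~->-rule on 10]
Accessibility: w0Rw1
Branch closes: p1 and ~p1 both at w1.
Every branch of the negation's tableau closes; the branch above is one of them.

Yes, valid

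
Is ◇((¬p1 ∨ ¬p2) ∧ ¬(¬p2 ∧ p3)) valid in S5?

Invalid (countermodel exists)

Tableau for the negation ¬◇((¬p1 ∨ ¬p2) ∧ ¬(¬p2 ∧ p3)):
1. ¬◇((¬p1 ∨ ¬p2) ∧ ¬(¬p2 ∧ p3)), u
2. ¬((¬p1 ∨ ¬p2) ∧ ¬(¬p2 ∧ p3)), u
3. ¬p2 ∧ p3, u
4. ¬p2, u
5. p3, u
Accessibility: uRu
The negation has an open branch (countermodel exists).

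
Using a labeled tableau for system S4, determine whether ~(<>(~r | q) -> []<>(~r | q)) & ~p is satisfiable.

1. ~(<>(~r | q) -> []<>(~r | q)) & ~p, 0
2. ~(<>(~r | q) -> []<>(~r | q)), 0
3. ~p, 0
4. <>(~r | q), 0
5. ~[]<>(~r | q), 0
6. ~r | q, 1
7. q, 1
8. ~<>(~r | q), 2
9. ~(~r | q), 2
10. r, 2
11. ~q, 2
Accessibility: 0R0, 0R1, 0R2, 1R1, 2R2

Satisfiable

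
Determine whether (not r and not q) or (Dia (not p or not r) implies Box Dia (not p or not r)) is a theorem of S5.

Yes, valid

Tableau for the negation not ((not r and not q) or (Dia (not p or not r) implies Box Dia (not p or not r))):
1. not ((not r and not q) or (Dia (not p or not r) implies Box Dia (not p or not r))), u
2. not (not r and not q), u
3. not (Dia (not p or not r) implies Box Dia (not p or not r)), u
4. Dia (not p or not r), u
5. not Box Dia (not p or not r), u
6. q, u
7. not p or not r, v
8. not r, v
9. not Dia (not p or not r), w
10. not (not p or not r), u
11. p, u
12. r, u
13. not (not p or not r), v
14. p, v
15. r, v
Accessibility: uRu, uRv, uRw, vRu, vRv, vRw, wRu, wRv, wRw
Branch closes: r and not r both at v.
All branches of the negation close; one closing branch shown above.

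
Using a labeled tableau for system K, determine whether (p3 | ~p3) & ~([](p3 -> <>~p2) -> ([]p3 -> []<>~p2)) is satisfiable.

1. (p3 | ~p3) & ~([](p3 -> <>~p2) -> ([]p3 -> []<>~p2)), 0
2. p3 | ~p3, 0
3. ~([](p3 -> <>~p2) -> ([]p3 -> []<>~p2)), 0
4. [](p3 -> <>~p2), 0
5. ~([]p3 -> []<>~p2), 0
6. []p3, 0
7. ~[]<>~p2, 0
8. ~p3, 0
9. ~<>~p2, 1
10. p3 -> <>~p2, 1
11. p3, 1
12. <>~p2, 1
13. ~p2, 2
14. p2, 2
Accessibility: 0R1, 1R2
Branch closes: p2 and ~p2 both at 2.
All branches of the tableau close; one closing branch shown above.

Unsatisfiable (every branch closes)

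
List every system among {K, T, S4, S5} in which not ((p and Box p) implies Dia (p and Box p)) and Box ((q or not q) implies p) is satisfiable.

K

T-tableau for the formula:
1. not ((p and Box p) implies Dia (p and Box p)) and Box ((q or not q) implies p), u
2. not ((p and Box p) implies Dia (p and Box p)), u
3. Box ((q or not q) implies p), u
4. p and Box p, u
5. not Dia (p and Box p), u
6. p, u
7. Box p, u
8. (q or not q) implies p, u
9. not (p and Box p), u
10. not Box p, u
11. not p, v
12. (q or not q) implies p, v
13. not (p and Box p), v
14. p, v
Accessibility: uRu, uRv, vRv
Branch closes: p and not p both at v.
Every branch closes (one shown): unsatisfiable in T, hence also in S4, S5 (every S4/S5-frame is a T-frame).
K-tableau for the formula:
1. not ((p and Box p) implies Dia (p and Box p)) and Box ((q or not q) implies p), u
2. not ((p and Box p) implies Dia (p and Box p)), u
3. Box ((q or not q) implies p), u
4. p and Box p, u
5. not Dia (p and Box p), u
6. p, u
7. Box p, u
Complete open branch: satisfiable in K.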